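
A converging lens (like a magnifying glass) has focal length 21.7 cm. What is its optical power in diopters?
P = 1/f = 4.608 D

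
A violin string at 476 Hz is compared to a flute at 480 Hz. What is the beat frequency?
4 Hz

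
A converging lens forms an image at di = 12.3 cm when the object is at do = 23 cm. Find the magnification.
M = −di/do = -0.5348 (inverted image)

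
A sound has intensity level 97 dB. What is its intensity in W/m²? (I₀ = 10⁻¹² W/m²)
I = I₀·10^(β/10) = 5.01 × 10⁻³ W/m²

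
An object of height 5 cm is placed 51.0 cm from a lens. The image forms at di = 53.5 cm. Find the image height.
hi = (-di/do) × ho = -5.245 cm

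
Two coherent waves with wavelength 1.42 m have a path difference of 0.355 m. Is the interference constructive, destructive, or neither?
neither (partial) — path difference = 0.25λ, neither a whole number of wavelengths nor an odd multiple of λ/2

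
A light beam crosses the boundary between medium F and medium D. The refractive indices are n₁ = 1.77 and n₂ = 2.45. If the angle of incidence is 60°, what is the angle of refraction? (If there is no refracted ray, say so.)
sin θ₂ = (n₁/n₂)·sin θ₁ = 0.6257 → θ₂ = 38.73°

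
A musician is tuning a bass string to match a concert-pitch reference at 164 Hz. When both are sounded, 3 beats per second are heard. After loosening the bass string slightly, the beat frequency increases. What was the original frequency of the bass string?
161 Hz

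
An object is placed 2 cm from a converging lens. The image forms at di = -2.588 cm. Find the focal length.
1/f = 1/do + 1/di → f = 8.803 cm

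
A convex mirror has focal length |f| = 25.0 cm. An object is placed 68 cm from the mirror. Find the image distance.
f = −25.0 cm (convex); 1/di = 1/f − 1/do → di = -18.28 cm (virtual image, behind mirror)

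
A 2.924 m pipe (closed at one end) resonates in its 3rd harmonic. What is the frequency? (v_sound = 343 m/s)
fₙ = nv/(4L) = 87.98 Hz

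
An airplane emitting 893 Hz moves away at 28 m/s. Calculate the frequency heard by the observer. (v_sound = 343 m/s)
f_obs = f·v/(v + v_s) = 825.6 Hz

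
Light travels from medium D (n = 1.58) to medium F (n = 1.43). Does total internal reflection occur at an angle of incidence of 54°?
θc = arcsin(n₂/n₁) = 64.83°; 54° < θc, so no — the ray refracts.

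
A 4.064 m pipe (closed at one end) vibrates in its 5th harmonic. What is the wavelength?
λₙ = 4L/n = 3.251 m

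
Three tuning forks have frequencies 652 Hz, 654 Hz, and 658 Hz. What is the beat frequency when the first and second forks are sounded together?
2 Hz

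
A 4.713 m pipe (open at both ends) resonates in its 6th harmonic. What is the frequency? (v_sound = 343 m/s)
fₙ = nv/(2L) = 218.3 Hz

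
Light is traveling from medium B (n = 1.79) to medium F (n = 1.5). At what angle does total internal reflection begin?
θc = arcsin(n₂/n₁) = 56.93°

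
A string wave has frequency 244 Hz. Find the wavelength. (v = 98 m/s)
λ = v/f = 0.4016 m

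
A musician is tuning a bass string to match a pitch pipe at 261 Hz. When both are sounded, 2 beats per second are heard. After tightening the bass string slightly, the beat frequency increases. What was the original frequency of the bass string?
263 Hz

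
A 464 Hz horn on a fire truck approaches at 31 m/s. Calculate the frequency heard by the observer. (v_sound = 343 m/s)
f_obs = f·v/(v − v_s) = 510.1 Hz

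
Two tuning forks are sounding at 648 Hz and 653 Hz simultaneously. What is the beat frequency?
5 Hz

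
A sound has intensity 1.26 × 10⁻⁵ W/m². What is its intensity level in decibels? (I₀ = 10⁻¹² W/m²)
β = 10·log₁₀(I/I₀) = 71 dB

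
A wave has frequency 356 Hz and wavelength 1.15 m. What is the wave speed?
v = fλ = 409.4 m/s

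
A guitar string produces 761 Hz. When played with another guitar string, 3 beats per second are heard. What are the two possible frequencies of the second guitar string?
f₂ = 761 ± 3 Hz → 764 Hz or 758 Hz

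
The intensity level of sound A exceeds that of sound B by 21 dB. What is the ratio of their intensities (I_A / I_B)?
I_A/I_B = 10^(Δβ/10) = 125.9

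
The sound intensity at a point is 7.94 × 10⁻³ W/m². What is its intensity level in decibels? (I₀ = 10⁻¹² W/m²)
β = 10·log₁₀(I/I₀) = 99 dB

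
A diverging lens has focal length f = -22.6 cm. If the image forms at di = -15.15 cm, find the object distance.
1/do = 1/f − 1/di → do = 45.96 cm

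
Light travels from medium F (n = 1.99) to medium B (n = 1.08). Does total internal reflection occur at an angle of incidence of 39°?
θc = arcsin(n₂/n₁) = 32.87°; 39° > θc, so yes — total internal reflection.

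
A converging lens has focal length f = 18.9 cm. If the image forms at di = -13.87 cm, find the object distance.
1/do = 1/f − 1/di → do = 7.999 cm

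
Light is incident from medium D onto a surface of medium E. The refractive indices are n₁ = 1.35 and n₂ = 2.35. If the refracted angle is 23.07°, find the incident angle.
sin θ₁ = (n₂/n₁)·sin θ₂ → θ₁ = 43.01°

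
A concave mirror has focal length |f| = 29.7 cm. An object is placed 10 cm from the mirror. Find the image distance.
f = +29.7 cm (concave); 1/di = 1/f − 1/do → di = -15.08 cm (virtual image, behind mirror)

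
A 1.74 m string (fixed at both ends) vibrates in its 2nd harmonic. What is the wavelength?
λₙ = 2L/n = 1.74 m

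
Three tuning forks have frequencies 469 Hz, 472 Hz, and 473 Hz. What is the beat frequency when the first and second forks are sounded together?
3 Hz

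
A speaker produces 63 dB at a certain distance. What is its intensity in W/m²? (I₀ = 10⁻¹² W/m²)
I = I₀·10^(β/10) = 2.00 × 10⁻⁶ W/m²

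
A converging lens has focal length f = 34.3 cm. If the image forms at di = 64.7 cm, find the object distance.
1/do = 1/f − 1/di → do = 73 cm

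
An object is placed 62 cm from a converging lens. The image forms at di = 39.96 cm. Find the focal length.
1/f = 1/do + 1/di → f = 24.3 cm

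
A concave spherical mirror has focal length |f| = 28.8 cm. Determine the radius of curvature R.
R = 2|f| = 57.6 cm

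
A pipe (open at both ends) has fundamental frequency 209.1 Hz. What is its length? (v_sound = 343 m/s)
L = v/(2f₁) = 0.8202 m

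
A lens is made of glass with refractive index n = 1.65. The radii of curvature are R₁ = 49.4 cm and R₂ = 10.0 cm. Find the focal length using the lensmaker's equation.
1/f = (n − 1)(1/R₁ − 1/R₂) → f = -19.29 cm (diverging lens)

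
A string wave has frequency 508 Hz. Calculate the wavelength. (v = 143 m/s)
λ = v/f = 0.2815 m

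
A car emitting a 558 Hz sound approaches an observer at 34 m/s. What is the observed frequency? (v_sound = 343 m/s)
f_obs = f·v/(v − v_s) = 619.4 Hz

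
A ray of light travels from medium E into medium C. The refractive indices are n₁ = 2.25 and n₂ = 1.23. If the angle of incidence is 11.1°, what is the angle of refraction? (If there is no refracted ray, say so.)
sin θ₂ = (n₁/n₂)·sin θ₁ = 0.3522 → θ₂ = 20.62°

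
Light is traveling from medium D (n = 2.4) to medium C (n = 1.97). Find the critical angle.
θc = arcsin(n₂/n₁) = 55.17°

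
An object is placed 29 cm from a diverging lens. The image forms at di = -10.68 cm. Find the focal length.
1/f = 1/do + 1/di → f = -16.91 cm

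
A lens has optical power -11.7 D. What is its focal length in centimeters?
f = 1/P = -8.547 cm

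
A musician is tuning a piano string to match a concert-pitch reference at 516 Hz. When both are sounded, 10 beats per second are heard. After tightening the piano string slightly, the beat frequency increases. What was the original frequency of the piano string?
526 Hz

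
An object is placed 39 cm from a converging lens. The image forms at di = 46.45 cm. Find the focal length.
1/f = 1/do + 1/di → f = 21.2 cm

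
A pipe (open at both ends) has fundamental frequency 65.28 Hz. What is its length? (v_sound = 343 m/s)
L = v/(2f₁) = 2.627 m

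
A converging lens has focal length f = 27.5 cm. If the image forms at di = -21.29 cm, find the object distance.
1/do = 1/f − 1/di → do = 12 cm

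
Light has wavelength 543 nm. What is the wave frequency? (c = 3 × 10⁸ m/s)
f = c/λ = 5.525 × 10¹⁴ Hz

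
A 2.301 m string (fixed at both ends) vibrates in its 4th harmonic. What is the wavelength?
λₙ = 2L/n = 1.151 m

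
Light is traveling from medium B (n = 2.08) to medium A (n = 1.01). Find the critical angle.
θc = arcsin(n₂/n₁) = 29.05°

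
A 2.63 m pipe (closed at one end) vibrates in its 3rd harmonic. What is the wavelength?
λₙ = 4L/n = 3.507 m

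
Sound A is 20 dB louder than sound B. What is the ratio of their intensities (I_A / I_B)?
I_A/I_B = 10^(Δβ/10) = 100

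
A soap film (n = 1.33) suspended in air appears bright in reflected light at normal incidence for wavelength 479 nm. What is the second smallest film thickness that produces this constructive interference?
2nt = (m − ½)λ with m = 2 → t = (m − ½)λ/(2n) = 270.1 nm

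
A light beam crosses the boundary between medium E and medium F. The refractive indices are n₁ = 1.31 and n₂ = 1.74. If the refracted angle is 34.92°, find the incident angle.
sin θ₁ = (n₂/n₁)·sin θ₂ → θ₁ = 49.49°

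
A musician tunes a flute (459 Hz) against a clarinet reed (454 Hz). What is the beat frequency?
5 Hz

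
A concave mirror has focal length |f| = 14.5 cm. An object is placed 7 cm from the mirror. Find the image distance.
f = +14.5 cm (concave); 1/di = 1/f − 1/do → di = -13.53 cm (virtual image, behind mirror)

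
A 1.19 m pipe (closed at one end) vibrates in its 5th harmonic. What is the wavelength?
λₙ = 4L/n = 0.952 m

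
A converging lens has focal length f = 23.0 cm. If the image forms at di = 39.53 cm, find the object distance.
1/do = 1/f − 1/di → do = 55 cm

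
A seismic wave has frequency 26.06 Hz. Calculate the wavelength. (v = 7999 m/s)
λ = v/f = 306.9 m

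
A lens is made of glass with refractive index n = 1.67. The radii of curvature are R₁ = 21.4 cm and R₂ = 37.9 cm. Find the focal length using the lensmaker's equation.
1/f = (n − 1)(1/R₁ − 1/R₂) → f = 73.37 cm (converging lens)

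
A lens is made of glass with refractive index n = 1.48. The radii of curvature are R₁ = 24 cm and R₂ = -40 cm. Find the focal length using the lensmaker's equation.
1/f = (n − 1)(1/R₁ − 1/R₂) → f = 31.25 cm (converging lens)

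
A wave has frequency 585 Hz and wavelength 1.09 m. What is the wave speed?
v = fλ = 637.7 m/s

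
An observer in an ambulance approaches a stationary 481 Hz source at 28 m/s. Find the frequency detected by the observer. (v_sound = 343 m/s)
f_obs = f·(v + v_o)/v = 520.3 Hz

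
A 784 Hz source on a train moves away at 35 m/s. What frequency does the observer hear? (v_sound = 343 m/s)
f_obs = f·v/(v + v_s) = 711.4 Hz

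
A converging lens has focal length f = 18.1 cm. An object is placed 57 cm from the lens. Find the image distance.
1/di = 1/f − 1/do → di = 26.52 cm (real image)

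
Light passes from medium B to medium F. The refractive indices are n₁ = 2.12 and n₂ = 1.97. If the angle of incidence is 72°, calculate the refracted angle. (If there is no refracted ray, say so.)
sin θ₂ = (n₁/n₂)·sin θ₁ = 1.023 > 1, so there is no refracted ray — the light undergoes total internal reflection.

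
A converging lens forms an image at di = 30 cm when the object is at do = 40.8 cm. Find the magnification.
M = −di/do = -0.7353 (inverted image)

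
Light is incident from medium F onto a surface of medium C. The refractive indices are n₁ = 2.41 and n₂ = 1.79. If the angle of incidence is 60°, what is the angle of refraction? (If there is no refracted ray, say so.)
sin θ₂ = (n₁/n₂)·sin θ₁ = 1.166 > 1, so there is no refracted ray — the light undergoes total internal reflection.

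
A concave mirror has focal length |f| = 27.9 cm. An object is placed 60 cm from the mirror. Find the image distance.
f = +27.9 cm (concave); 1/di = 1/f − 1/do → di = 52.15 cm (real image, in front of mirror)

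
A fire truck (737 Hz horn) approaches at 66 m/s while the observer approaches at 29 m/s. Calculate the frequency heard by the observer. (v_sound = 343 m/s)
f_obs = f·(v + v_o)/(v − v_s) = 989.8 Hz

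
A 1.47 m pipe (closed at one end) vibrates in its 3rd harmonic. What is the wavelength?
λₙ = 4L/n = 1.96 m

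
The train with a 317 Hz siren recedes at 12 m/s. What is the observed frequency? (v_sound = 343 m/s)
f_obs = f·v/(v + v_s) = 306.3 Hz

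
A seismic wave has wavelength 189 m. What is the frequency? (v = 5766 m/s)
f = v/λ = 30.51 Hz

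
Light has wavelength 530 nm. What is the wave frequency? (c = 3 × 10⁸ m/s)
f = c/λ = 5.660 × 10¹⁴ Hz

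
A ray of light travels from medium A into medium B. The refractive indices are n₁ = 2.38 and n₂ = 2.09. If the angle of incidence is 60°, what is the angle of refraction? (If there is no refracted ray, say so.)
sin θ₂ = (n₁/n₂)·sin θ₁ = 0.9862 → θ₂ = 80.47°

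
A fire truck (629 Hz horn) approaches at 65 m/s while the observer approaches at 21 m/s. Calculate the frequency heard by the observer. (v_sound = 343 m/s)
f_obs = f·(v + v_o)/(v − v_s) = 823.6 Hz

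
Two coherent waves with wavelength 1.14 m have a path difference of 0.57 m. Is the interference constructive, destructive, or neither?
destructive — path difference = 0.5λ, an odd multiple of λ/2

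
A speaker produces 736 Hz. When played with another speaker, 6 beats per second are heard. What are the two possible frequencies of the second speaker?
f₂ = 736 ± 6 Hz → 742 Hz or 730 Hz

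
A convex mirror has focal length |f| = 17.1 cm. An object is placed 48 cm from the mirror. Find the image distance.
f = −17.1 cm (convex); 1/di = 1/f − 1/do → di = -12.61 cm (virtual image, behind mirror)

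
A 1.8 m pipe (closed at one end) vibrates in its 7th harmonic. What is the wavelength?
λₙ = 4L/n = 1.029 m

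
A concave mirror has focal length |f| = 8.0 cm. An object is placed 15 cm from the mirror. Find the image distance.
f = +8.0 cm (concave); 1/di = 1/f − 1/do → di = 17.14 cm (real image, in front of mirror)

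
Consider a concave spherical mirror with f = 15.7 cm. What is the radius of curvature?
R = 2|f| = 31.4 cm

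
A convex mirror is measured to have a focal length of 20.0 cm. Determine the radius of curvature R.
R = 2|f| = 40 cm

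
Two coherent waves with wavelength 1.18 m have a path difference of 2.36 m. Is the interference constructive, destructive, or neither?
constructive — path difference = 2λ, a whole number of wavelengths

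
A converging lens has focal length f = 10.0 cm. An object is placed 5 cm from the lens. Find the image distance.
1/di = 1/f − 1/do → di = -10 cm (virtual image)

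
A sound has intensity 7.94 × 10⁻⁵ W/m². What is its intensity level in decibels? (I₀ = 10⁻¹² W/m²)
β = 10·log₁₀(I/I₀) = 79 dB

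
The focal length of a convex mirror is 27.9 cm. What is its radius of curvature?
R = 2|f| = 55.8 cm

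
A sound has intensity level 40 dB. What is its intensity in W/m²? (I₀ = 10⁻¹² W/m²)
I = I₀·10^(β/10) = 1.00 × 10⁻⁸ W/m²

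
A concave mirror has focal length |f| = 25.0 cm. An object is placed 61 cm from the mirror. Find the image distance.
f = +25.0 cm (concave); 1/di = 1/f − 1/do → di = 42.36 cm (real image, in front of mirror)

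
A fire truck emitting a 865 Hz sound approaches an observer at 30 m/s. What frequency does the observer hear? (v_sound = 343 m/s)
f_obs = f·v/(v − v_s) = 947.9 Hz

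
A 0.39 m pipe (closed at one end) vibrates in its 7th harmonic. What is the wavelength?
λₙ = 4L/n = 0.2229 m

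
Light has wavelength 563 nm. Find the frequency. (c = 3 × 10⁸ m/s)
f = c/λ = 5.329 × 10¹⁴ Hz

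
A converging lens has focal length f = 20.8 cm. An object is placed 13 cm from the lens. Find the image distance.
1/di = 1/f − 1/do → di = -34.67 cm (virtual image)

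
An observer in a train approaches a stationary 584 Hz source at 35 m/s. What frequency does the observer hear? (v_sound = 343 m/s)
f_obs = f·(v + v_o)/v = 643.6 Hz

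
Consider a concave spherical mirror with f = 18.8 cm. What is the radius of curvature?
R = 2|f| = 37.6 cm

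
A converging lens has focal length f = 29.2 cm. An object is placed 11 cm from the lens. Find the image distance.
1/di = 1/f − 1/do → di = -17.65 cm (virtual image)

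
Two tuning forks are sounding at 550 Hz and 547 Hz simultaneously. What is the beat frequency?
3 Hz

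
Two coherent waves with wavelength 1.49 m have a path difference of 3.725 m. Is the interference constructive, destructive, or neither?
destructive — path difference = 2.5λ, an odd multiple of λ/2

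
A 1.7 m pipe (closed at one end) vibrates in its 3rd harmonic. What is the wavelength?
λₙ = 4L/n = 2.267 m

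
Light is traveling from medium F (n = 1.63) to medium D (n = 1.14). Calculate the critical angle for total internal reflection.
θc = arcsin(n₂/n₁) = 44.38°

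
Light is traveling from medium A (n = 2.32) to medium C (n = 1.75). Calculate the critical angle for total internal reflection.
θc = arcsin(n₂/n₁) = 48.97°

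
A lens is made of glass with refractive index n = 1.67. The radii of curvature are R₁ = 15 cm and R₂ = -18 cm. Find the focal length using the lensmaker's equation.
1/f = (n − 1)(1/R₁ − 1/R₂) → f = 12.21 cm (converging lens)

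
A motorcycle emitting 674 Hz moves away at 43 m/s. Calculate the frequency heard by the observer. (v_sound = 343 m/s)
f_obs = f·v/(v + v_s) = 598.9 Hz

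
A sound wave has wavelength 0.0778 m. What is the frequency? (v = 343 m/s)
f = v/λ = 4409 Hz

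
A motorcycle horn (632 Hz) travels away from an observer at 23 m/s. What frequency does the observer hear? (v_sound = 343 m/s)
f_obs = f·v/(v + v_s) = 592.3 Hz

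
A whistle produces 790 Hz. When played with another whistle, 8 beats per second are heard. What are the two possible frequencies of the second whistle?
f₂ = 790 ± 8 Hz → 798 Hz or 782 Hz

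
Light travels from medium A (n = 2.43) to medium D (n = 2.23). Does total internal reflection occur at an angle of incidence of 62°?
θc = arcsin(n₂/n₁) = 66.59°; 62° < θc, so no — the ray refracts.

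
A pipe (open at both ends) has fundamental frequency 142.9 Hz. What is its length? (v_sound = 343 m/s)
L = v/(2f₁) = 1.2 m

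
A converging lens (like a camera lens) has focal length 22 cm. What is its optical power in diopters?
P = 1/f = 4.545 D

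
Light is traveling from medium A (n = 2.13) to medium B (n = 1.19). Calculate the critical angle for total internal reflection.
θc = arcsin(n₂/n₁) = 33.96°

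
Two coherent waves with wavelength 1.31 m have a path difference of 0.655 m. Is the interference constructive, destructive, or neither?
destructive — path difference = 0.5λ, an odd multiple of λ/2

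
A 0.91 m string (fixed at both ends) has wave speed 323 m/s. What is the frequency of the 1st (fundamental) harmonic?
fₙ = nv/(2L) = 177.5 Hz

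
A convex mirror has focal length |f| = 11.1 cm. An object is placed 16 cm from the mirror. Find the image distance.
f = −11.1 cm (convex); 1/di = 1/f − 1/do → di = -6.554 cm (virtual image, behind mirror)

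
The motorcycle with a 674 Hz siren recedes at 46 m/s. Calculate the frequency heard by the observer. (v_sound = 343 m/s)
f_obs = f·v/(v + v_s) = 594.3 Hz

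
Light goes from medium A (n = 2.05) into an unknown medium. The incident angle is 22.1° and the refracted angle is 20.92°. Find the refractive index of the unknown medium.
n₂ = n₁·sin θ₁ / sin θ₂ = 2.16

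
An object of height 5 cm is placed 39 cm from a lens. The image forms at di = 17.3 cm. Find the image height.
hi = (-di/do) × ho = -2.218 cm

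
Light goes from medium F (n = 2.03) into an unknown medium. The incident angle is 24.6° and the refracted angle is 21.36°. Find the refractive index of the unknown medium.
n₂ = n₁·sin θ₁ / sin θ₂ = 2.32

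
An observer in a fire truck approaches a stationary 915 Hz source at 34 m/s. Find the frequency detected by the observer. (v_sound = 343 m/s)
f_obs = f·(v + v_o)/v = 1006 Hz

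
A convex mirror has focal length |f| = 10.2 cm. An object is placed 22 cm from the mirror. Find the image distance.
f = −10.2 cm (convex); 1/di = 1/f − 1/do → di = -6.969 cm (virtual image, behind mirror)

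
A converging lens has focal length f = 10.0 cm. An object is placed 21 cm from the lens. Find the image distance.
1/di = 1/f − 1/do → di = 19.09 cm (real image)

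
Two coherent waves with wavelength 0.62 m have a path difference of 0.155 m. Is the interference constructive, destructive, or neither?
neither (partial) — path difference = 0.25λ, neither a whole number of wavelengths nor an odd multiple of λ/2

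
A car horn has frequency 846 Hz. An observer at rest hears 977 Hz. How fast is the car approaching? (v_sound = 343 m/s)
v_s = v·(1 − f/f_obs) = 45.99 m/s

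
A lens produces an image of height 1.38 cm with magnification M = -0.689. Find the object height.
ho = |hi|/|M| = 2.003 cm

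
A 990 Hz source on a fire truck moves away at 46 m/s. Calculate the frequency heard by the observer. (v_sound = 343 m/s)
f_obs = f·v/(v + v_s) = 872.9 Hz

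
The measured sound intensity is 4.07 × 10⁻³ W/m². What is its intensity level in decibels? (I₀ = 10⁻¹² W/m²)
β = 10·log₁₀(I/I₀) = 96.1 dB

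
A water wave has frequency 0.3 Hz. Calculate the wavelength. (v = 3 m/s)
λ = v/f = 10 m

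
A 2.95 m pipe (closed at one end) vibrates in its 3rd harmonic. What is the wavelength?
λₙ = 4L/n = 3.933 m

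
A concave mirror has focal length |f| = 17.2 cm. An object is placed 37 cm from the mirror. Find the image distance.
f = +17.2 cm (concave); 1/di = 1/f − 1/do → di = 32.14 cm (real image, in front of mirror)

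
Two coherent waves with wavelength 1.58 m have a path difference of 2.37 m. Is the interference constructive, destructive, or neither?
destructive — path difference = 1.5λ, an odd multiple of λ/2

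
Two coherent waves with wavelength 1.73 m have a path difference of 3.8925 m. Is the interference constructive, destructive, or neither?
neither (partial) — path difference = 2.25λ, neither a whole number of wavelengths nor an odd multiple of λ/2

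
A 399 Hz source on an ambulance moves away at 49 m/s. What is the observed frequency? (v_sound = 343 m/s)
f_obs = f·v/(v + v_s) = 349.1 Hz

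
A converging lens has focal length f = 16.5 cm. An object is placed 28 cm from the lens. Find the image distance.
1/di = 1/f − 1/do → di = 40.17 cm (real image)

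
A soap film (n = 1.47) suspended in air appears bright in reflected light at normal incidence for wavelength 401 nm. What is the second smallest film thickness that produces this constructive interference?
2nt = (m − ½)λ with m = 2 → t = (m − ½)λ/(2n) = 204.6 nm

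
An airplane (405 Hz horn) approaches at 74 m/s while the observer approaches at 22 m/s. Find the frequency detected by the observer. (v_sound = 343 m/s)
f_obs = f·(v + v_o)/(v − v_s) = 549.5 Hz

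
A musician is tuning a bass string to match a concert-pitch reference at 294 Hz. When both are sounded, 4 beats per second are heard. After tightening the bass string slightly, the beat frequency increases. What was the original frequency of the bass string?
298 Hz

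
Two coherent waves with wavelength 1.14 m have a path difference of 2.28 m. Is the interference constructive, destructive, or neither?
constructive — path difference = 2λ, a whole number of wavelengths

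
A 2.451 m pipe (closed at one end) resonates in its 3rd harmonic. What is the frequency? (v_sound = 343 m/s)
fₙ = nv/(4L) = 105 Hz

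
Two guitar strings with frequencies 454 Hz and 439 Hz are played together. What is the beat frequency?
15 Hz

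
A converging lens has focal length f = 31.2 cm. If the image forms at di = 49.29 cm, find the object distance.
1/do = 1/f − 1/di → do = 85.01 cm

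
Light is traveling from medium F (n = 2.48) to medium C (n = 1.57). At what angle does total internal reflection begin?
θc = arcsin(n₂/n₁) = 39.28°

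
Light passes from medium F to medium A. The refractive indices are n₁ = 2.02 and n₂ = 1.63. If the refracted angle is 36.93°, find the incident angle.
sin θ₁ = (n₂/n₁)·sin θ₂ → θ₁ = 29°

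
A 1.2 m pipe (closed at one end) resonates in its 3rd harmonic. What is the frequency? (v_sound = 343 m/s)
fₙ = nv/(4L) = 214.4 Hz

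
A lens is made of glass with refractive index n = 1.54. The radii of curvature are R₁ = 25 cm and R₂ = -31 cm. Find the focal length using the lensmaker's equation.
1/f = (n − 1)(1/R₁ − 1/R₂) → f = 25.63 cm (converging lens)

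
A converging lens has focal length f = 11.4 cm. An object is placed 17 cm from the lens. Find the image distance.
1/di = 1/f − 1/do → di = 34.61 cm (real image)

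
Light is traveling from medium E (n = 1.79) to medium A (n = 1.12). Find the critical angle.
θc = arcsin(n₂/n₁) = 38.73°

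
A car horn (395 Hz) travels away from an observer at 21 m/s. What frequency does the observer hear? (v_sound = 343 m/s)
f_obs = f·v/(v + v_s) = 372.2 Hz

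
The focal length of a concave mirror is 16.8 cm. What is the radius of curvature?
R = 2|f| = 33.6 cm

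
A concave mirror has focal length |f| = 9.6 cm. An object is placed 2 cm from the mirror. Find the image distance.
f = +9.6 cm (concave); 1/di = 1/f − 1/do → di = -2.526 cm (virtual image, behind mirror)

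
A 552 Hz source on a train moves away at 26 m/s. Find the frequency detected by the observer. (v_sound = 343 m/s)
f_obs = f·v/(v + v_s) = 513.1 Hz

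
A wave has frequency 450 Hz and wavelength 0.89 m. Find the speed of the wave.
v = fλ = 400.5 m/s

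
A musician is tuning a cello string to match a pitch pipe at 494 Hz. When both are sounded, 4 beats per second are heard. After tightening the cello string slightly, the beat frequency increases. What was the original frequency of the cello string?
498 Hz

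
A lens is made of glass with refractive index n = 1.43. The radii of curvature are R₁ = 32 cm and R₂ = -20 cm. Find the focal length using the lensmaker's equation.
1/f = (n − 1)(1/R₁ − 1/R₂) → f = 28.62 cm (converging lens)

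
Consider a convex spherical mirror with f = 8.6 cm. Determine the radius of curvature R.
R = 2|f| = 17.2 cm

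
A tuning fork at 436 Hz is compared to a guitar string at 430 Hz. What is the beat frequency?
6 Hz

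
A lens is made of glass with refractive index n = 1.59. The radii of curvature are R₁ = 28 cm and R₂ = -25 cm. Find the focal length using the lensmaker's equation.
1/f = (n − 1)(1/R₁ − 1/R₂) → f = 22.39 cm (converging lens)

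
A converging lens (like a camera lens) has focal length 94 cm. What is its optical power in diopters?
P = 1/f = 1.064 D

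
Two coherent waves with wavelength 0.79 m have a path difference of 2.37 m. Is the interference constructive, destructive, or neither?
constructive — path difference = 3λ, a whole number of wavelengths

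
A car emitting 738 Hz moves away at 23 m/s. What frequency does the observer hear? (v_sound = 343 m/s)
f_obs = f·v/(v + v_s) = 691.6 Hz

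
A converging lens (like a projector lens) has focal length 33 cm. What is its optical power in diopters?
P = 1/f = 3.03 D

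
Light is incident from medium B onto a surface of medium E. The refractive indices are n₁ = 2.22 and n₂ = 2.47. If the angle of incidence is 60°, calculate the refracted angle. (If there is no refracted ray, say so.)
sin θ₂ = (n₁/n₂)·sin θ₁ = 0.7784 → θ₂ = 51.11°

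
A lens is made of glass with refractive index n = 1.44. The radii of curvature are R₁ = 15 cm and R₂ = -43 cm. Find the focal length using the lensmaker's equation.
1/f = (n − 1)(1/R₁ − 1/R₂) → f = 25.27 cm (converging lens)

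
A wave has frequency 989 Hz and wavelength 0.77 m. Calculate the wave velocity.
v = fλ = 761.5 m/s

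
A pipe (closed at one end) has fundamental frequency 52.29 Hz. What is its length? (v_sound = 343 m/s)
L = v/(4f₁) = 1.64 m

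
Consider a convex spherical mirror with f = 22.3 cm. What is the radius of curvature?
R = 2|f| = 44.6 cm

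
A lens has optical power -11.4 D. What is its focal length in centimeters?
f = 1/P = -8.772 cm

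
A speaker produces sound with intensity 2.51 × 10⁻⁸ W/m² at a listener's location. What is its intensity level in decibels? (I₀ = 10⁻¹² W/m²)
β = 10·log₁₀(I/I₀) = 44 dB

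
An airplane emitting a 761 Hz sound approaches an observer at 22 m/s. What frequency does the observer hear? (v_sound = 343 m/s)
f_obs = f·v/(v − v_s) = 813.2 Hz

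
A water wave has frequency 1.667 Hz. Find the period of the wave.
T = 1/f = 0.5999 s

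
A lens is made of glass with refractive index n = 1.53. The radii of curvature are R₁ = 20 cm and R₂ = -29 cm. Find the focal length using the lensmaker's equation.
1/f = (n − 1)(1/R₁ − 1/R₂) → f = 22.33 cm (converging lens)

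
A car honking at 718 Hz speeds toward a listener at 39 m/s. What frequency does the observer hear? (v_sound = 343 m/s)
f_obs = f·v/(v − v_s) = 810.1 Hz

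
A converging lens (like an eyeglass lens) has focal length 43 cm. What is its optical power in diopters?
P = 1/f = 2.326 D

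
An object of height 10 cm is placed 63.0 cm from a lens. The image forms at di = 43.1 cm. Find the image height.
hi = (-di/do) × ho = -6.841 cm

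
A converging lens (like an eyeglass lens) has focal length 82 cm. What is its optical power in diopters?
P = 1/f = 1.22 D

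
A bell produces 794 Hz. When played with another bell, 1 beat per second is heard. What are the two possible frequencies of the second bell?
f₂ = 794 ± 1 Hz → 795 Hz or 793 Hz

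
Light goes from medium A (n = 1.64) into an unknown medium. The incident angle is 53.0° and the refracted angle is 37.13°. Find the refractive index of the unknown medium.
n₂ = n₁·sin θ₁ / sin θ₂ = 2.17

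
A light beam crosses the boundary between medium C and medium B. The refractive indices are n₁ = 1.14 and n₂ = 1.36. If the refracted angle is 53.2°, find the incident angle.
sin θ₁ = (n₂/n₁)·sin θ₂ → θ₁ = 72.8°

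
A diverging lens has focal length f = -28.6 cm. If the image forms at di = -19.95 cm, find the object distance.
1/do = 1/f − 1/di → do = 65.96 cm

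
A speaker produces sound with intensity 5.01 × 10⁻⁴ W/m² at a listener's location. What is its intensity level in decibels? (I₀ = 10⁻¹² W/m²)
β = 10·log₁₀(I/I₀) = 87 dB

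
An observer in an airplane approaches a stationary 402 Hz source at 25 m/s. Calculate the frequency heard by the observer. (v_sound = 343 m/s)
f_obs = f·(v + v_o)/v = 431.3 Hz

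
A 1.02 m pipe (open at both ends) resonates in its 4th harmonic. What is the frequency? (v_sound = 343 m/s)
fₙ = nv/(2L) = 672.5 Hz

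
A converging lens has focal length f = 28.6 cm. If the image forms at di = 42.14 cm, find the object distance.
1/do = 1/f − 1/di → do = 89.01 cm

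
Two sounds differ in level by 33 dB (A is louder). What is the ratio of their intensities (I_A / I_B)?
I_A/I_B = 10^(Δβ/10) = 1995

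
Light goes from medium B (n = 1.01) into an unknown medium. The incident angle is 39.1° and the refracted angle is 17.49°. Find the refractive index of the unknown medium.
n₂ = n₁·sin θ₁ / sin θ₂ = 2.119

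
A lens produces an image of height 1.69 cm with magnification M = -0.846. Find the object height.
ho = |hi|/|M| = 1.998 cm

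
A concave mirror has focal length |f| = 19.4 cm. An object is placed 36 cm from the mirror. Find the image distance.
f = +19.4 cm (concave); 1/di = 1/f − 1/do → di = 42.07 cm (real image, in front of mirror)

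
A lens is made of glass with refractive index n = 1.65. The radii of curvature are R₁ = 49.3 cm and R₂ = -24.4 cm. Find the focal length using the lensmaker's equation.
1/f = (n − 1)(1/R₁ − 1/R₂) → f = 25.11 cm (converging lens)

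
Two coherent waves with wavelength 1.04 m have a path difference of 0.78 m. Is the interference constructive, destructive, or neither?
neither (partial) — path difference = 0.75λ, neither a whole number of wavelengths nor an odd multiple of λ/2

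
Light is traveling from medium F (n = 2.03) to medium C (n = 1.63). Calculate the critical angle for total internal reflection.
θc = arcsin(n₂/n₁) = 53.41°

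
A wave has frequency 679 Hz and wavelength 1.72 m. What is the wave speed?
v = fλ = 1168 m/s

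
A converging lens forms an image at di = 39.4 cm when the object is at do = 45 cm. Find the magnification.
M = −di/do = -0.8756 (inverted image)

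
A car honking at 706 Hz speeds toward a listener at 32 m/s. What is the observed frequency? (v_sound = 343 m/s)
f_obs = f·v/(v − v_s) = 778.6 Hz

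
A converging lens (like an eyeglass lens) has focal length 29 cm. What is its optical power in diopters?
P = 1/f = 3.448 D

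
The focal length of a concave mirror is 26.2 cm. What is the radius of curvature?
R = 2|f| = 52.4 cm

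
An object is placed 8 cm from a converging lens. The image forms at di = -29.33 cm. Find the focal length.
1/f = 1/do + 1/di → f = 11 cm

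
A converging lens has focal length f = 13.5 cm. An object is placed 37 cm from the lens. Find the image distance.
1/di = 1/f − 1/do → di = 21.26 cm (real image)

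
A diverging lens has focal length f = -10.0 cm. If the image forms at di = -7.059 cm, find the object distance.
1/do = 1/f − 1/di → do = 24 cm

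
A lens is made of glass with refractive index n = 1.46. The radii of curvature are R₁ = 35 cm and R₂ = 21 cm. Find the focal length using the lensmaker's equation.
1/f = (n − 1)(1/R₁ − 1/R₂) → f = -114.1 cm (diverging lens)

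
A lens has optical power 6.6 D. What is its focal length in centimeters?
f = 1/P = 15.15 cm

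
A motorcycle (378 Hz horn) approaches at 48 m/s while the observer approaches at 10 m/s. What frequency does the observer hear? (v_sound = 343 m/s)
f_obs = f·(v + v_o)/(v − v_s) = 452.3 Hz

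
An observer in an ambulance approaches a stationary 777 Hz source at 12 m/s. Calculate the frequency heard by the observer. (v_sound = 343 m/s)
f_obs = f·(v + v_o)/v = 804.2 Hz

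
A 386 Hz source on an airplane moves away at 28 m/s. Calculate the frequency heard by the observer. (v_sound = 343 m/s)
f_obs = f·v/(v + v_s) = 356.9 Hz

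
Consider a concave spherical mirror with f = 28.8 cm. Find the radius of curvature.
R = 2|f| = 57.6 cm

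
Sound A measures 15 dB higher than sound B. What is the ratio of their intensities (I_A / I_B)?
I_A/I_B = 10^(Δβ/10) = 31.62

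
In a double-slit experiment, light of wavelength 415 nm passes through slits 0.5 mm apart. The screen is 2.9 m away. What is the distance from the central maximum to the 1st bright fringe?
y = mλL/d = 2.407 mm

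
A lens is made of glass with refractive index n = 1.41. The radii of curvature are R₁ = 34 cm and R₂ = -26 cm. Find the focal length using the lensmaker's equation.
1/f = (n − 1)(1/R₁ − 1/R₂) → f = 35.93 cm (converging lens)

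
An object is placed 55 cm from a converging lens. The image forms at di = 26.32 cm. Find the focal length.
1/f = 1/do + 1/di → f = 17.8 cm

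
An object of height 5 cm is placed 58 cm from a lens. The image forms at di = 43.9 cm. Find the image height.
hi = (-di/do) × ho = -3.784 cm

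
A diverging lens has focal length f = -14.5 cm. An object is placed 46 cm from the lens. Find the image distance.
1/di = 1/f − 1/do → di = -11.02 cm (virtual image)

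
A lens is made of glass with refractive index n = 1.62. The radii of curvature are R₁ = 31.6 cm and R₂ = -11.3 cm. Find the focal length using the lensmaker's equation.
1/f = (n − 1)(1/R₁ − 1/R₂) → f = 13.43 cm (converging lens)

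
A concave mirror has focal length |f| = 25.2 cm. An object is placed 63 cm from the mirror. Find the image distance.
f = +25.2 cm (concave); 1/di = 1/f − 1/do → di = 42 cm (real image, in front of mirror)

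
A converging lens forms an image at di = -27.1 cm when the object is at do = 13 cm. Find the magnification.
M = −di/do = 2.085 (upright image)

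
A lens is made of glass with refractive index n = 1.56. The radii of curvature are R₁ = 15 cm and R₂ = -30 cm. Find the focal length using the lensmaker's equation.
1/f = (n − 1)(1/R₁ − 1/R₂) → f = 17.86 cm (converging lens)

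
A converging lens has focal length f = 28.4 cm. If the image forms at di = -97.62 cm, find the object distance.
1/do = 1/f − 1/di → do = 22 cm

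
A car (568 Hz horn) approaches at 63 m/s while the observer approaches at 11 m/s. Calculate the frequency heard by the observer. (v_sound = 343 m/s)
f_obs = f·(v + v_o)/(v − v_s) = 718.1 Hz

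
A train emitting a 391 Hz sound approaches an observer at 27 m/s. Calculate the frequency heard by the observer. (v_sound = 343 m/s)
f_obs = f·v/(v − v_s) = 424.4 Hz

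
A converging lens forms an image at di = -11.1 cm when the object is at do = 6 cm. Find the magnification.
M = −di/do = 1.85 (upright image)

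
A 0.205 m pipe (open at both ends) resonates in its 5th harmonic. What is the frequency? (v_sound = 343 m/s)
fₙ = nv/(2L) = 4183 Hz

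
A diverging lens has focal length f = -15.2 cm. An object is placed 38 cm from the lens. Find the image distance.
1/di = 1/f − 1/do → di = -10.86 cm (virtual image)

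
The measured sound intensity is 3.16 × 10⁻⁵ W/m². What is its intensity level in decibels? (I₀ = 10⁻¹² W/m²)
β = 10·log₁₀(I/I₀) = 75 dB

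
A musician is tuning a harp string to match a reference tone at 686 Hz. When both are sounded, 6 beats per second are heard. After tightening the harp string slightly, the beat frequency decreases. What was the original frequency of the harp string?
680 Hz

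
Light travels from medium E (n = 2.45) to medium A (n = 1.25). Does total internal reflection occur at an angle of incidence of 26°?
θc = arcsin(n₂/n₁) = 30.68°; 26° < θc, so no — the ray refracts.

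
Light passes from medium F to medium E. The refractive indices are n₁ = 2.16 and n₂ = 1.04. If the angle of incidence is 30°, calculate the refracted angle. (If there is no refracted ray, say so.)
sin θ₂ = (n₁/n₂)·sin θ₁ = 1.038 > 1, so there is no refracted ray — the light undergoes total internal reflection.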